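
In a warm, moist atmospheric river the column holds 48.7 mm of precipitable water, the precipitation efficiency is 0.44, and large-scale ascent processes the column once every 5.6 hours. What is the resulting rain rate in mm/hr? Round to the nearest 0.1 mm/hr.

Each overturning extracts ε × PW = 0.44 × 48.7 = 21.428 mm.
Rate = ε·PW / τ = 21.428 / 5.6 h = 3.8 mm/hr.

R ≈ 3.8 mm/hr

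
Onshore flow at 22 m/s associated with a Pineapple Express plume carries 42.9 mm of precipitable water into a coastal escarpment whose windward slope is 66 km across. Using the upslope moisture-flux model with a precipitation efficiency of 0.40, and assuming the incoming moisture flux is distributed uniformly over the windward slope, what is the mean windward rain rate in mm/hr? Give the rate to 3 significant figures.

R ≈ 20.6 mm/hr

Incoming column moisture flux per unit ridge length: F = V × PW = 22 × 42.9 = 943.8 mm·m/s.
Spread over the 66 km slope with efficiency ε = 0.40: R = ε·F/W = 0.40 × 943.8 / 66000 m = 5.720e-03 mm/s.
R = 5.720e-03 × 3600 = 20.6 mm/hr.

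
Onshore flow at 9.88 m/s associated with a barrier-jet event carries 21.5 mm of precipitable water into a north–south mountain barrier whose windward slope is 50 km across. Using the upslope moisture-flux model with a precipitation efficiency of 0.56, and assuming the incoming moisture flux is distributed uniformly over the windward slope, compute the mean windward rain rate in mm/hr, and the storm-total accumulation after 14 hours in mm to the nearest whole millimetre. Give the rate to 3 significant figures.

Incoming column moisture flux per unit ridge length: F = V × PW = 9.88 × 21.5 = 212.42 mm·m/s.
Spread over the 50 km slope with efficiency ε = 0.56: R = ε·F/W = 0.56 × 212.42 / 50000 m = 2.379e-03 mm/s.
R = 2.379e-03 × 3600 = 8.56 mm/hr.
Over 14 h: total = 8.56 × 14 = 119.84 ≈ 120 mm.

R ≈ 8.56 mm/hr; total ≈ 120 mm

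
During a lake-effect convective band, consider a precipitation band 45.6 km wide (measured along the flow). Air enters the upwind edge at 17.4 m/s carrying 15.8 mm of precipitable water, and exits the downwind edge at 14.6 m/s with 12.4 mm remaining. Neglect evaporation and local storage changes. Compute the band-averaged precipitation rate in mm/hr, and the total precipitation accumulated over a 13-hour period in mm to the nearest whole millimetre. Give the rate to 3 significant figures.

Column moisture flux per unit crosswind length is F = V × PW.
Inflow: F_in = 17.4 × 15.8 = 274.92 mm·m/s
Outflow: F_out = 14.6 × 12.4 = 181.04 mm·m/s
Steady-state rate R = (F_in − F_out)/L = (274.92 − 181.04) / 45600 m = 2.059e-03 mm/s.
R = 2.059e-03 × 3600 = 7.41 mm/hr.
Over 13 h: total = 7.41 × 13 = 96.33 ≈ 96 mm.

R ≈ 7.41 mm/hr; total ≈ 96 mm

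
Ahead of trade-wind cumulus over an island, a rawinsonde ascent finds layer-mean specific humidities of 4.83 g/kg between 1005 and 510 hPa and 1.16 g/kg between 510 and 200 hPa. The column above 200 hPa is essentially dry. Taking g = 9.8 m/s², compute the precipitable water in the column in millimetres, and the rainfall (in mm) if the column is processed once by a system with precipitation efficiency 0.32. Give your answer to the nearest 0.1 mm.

PW ≈ 28.1 mm; rainfall ≈ 9.0 mm

Precipitable water is the column-integrated vapour mass per unit area: PW = (1/g) Σ q̄ Δp, with q in kg/kg and Δp in Pa (1 kg/m² of water = 1 mm).
Layer 1005–510 hPa: Δp = 495 hPa = 49500 Pa, q̄ = 0.00483 kg/kg → 0.00483 × 49500 / 9.8 = 24.40 mm
Layer 510–200 hPa: Δp = 310 hPa = 31000 Pa, q̄ = 0.00116 kg/kg → 0.00116 × 31000 / 9.8 = 3.67 mm
PW = 24.40 + 3.67 = 28.07 ≈ 28.1 mm.
Rainfall = ε × PW = 0.32 × 28.1 = 9.0 mm.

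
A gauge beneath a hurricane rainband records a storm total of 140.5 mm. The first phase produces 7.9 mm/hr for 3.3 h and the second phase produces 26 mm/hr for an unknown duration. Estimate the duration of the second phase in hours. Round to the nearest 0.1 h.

Known phases: 7.9 × 3.3 = 26.07 mm.
Remaining depth = 140.5 − 26.07 = 114.43 mm.
Duration = 114.43 / 26 = 4.4 h.

duration ≈ 4.4 h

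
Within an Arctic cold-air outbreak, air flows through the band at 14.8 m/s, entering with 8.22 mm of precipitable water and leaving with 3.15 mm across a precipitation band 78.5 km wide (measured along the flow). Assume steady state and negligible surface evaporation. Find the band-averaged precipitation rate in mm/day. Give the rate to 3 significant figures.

Column moisture flux per unit crosswind length is F = V × PW.
Inflow: F_in = 14.8 × 8.22 = 121.656 mm·m/s
Outflow: F_out = 14.8 × 3.15 = 46.62 mm·m/s
Steady-state rate R = (F_in − F_out)/L = (121.656 − 46.62) / 78500 m = 9.559e-04 mm/s.
R = 9.559e-04 × 3600 × 24 = 82.6 mm/day.

R ≈ 82.6 mm/day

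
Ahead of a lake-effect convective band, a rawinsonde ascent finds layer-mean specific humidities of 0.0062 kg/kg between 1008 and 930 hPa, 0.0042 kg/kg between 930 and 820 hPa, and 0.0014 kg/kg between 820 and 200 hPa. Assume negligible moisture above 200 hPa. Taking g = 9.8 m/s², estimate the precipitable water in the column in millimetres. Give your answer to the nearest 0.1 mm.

Precipitable water is the column-integrated vapour mass per unit area: PW = (1/g) Σ q̄ Δp, with q in kg/kg and Δp in Pa (1 kg/m² of water = 1 mm).
Layer 1008–930 hPa: Δp = 78 hPa = 7800 Pa, q̄ = 0.0062 kg/kg → 0.0062 × 7800 / 9.8 = 4.93 mm
Layer 930–820 hPa: Δp = 110 hPa = 11000 Pa, q̄ = 0.0042 kg/kg → 0.0042 × 11000 / 9.8 = 4.71 mm
Layer 820–200 hPa: Δp = 620 hPa = 62000 Pa, q̄ = 0.0014 kg/kg → 0.0014 × 62000 / 9.8 = 8.86 mm
PW = 4.93 + 4.71 + 8.86 = 18.50 ≈ 18.5 mm.

PW ≈ 18.5 mm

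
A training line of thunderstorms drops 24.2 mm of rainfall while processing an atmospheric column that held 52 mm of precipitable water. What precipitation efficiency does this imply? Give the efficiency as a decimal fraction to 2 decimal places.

ε = rainfall / PW = 24.2 / 52 = 0.47.

ε ≈ 0.47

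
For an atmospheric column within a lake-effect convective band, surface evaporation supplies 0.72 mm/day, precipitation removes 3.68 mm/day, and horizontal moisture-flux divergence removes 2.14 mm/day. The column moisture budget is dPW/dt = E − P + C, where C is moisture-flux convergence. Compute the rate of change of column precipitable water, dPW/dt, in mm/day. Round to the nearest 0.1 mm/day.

dPW/dt ≈ -5.1 mm/day

dPW/dt = E − P + C = 0.72 − 3.68 + (-2.14) = -5.1 mm/day.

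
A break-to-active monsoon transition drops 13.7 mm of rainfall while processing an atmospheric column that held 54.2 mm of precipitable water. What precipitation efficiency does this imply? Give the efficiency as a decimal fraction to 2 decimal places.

ε = rainfall / PW = 13.7 / 54.2 = 0.25.

ε ≈ 0.25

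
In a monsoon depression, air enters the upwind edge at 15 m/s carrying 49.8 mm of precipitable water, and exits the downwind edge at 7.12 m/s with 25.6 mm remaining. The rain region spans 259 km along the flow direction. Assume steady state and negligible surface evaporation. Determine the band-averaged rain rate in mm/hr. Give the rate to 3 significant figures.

R ≈ 7.85 mm/hr

Column moisture flux per unit crosswind length is F = V × PW.
Inflow: F_in = 15 × 49.8 = 747 mm·m/s
Outflow: F_out = 7.12 × 25.6 = 182.272 mm·m/s
Steady-state rate R = (F_in − F_out)/L = (747 − 182.272) / 259000 m = 2.180e-03 mm/s.
R = 2.180e-03 × 3600 = 7.85 mm/hr.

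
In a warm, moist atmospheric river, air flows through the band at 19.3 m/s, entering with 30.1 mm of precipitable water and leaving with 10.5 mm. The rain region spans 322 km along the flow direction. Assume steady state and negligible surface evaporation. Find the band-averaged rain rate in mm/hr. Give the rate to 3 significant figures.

Column moisture flux per unit crosswind length is F = V × PW.
Inflow: F_in = 19.3 × 30.1 = 580.93 mm·m/s
Outflow: F_out = 19.3 × 10.5 = 202.65 mm·m/s
Steady-state rate R = (F_in − F_out)/L = (580.93 − 202.65) / 322000 m = 1.175e-03 mm/s.
R = 1.175e-03 × 3600 = 4.23 mm/hr.

R ≈ 4.23 mm/hr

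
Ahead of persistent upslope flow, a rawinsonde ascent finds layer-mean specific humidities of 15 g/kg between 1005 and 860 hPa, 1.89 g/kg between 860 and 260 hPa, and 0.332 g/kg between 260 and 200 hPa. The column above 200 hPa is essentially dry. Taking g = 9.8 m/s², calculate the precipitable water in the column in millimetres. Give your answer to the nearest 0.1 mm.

PW ≈ 34.0 mm

Precipitable water is the column-integrated vapour mass per unit area: PW = (1/g) Σ q̄ Δp, with q in kg/kg and Δp in Pa (1 kg/m² of water = 1 mm).
Layer 1005–860 hPa: Δp = 145 hPa = 14500 Pa, q̄ = 0.015 kg/kg → 0.015 × 14500 / 9.8 = 22.19 mm
Layer 860–260 hPa: Δp = 600 hPa = 60000 Pa, q̄ = 0.00189 kg/kg → 0.00189 × 60000 / 9.8 = 11.57 mm
Layer 260–200 hPa: Δp = 60 hPa = 6000 Pa, q̄ = 0.000332 kg/kg → 0.000332 × 6000 / 9.8 = 0.20 mm
PW = 22.19 + 11.57 + 0.20 = 33.96 ≈ 34.0 mm.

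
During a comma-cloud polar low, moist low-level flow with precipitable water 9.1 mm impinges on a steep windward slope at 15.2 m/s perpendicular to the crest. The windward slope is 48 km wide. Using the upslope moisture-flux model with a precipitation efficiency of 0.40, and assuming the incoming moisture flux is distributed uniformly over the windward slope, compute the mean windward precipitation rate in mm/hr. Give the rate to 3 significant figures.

R ≈ 4.15 mm/hr

Incoming column moisture flux per unit ridge length: F = V × PW = 15.2 × 9.1 = 138.32 mm·m/s.
Spread over the 48 km slope with efficiency ε = 0.40: R = ε·F/W = 0.40 × 138.32 / 48000 m = 1.153e-03 mm/s.
R = 1.153e-03 × 3600 = 4.15 mm/hr.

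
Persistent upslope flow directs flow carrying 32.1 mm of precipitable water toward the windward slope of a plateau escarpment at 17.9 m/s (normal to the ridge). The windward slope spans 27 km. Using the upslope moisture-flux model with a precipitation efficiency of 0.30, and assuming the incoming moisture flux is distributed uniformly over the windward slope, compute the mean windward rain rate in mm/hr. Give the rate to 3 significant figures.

Incoming column moisture flux per unit ridge length: F = V × PW = 17.9 × 32.1 = 574.59 mm·m/s.
Spread over the 27 km slope with efficiency ε = 0.30: R = ε·F/W = 0.30 × 574.59 / 27000 m = 6.384e-03 mm/s.
R = 6.384e-03 × 3600 = 23.0 mm/hr.

R ≈ 23.0 mm/hr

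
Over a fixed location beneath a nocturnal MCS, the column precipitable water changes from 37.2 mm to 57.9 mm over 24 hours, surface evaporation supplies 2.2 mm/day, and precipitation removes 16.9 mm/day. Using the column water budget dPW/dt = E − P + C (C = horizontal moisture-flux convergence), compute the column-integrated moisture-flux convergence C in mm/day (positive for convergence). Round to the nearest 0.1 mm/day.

C ≈ 35.4 mm/day

dPW/dt = (57.9 − 37.2) mm / (24/24 day) = +20.700 mm/day.
C = dPW/dt − E + P = (+20.700) − 2.2 + 16.9 = 35.4 mm/day.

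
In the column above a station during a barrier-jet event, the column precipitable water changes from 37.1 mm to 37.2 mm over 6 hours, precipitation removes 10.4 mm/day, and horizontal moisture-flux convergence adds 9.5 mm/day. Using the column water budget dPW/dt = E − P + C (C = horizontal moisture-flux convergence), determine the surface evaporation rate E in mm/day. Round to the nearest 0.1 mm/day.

dPW/dt = (37.2 − 37.1) mm / (6/24 day) = +0.400 mm/day.
E = dPW/dt + P − C = (+0.400) + 10.4 − (9.5) = 1.3 mm/day.

E ≈ 1.3 mm/day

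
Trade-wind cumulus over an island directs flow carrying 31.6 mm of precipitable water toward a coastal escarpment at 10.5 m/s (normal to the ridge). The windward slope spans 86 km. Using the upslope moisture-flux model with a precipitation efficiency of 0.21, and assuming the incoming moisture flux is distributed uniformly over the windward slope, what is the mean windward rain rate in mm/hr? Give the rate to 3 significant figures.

R ≈ 2.92 mm/hr

Incoming column moisture flux per unit ridge length: F = V × PW = 10.5 × 31.6 = 331.8 mm·m/s.
Spread over the 86 km slope with efficiency ε = 0.21: R = ε·F/W = 0.21 × 331.8 / 86000 m = 8.102e-04 mm/s.
R = 8.102e-04 × 3600 = 2.92 mm/hr.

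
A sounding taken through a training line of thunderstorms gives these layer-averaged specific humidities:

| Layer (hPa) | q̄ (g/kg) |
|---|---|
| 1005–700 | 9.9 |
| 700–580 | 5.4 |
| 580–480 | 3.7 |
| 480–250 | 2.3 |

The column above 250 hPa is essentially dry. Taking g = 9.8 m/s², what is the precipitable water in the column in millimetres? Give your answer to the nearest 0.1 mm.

PW ≈ 46.6 mm

Precipitable water is the column-integrated vapour mass per unit area: PW = (1/g) Σ q̄ Δp, with q in kg/kg and Δp in Pa (1 kg/m² of water = 1 mm).
Layer 1005–700 hPa: Δp = 305 hPa = 30500 Pa, q̄ = 0.0099 kg/kg → 0.0099 × 30500 / 9.8 = 30.81 mm
Layer 700–580 hPa: Δp = 120 hPa = 12000 Pa, q̄ = 0.0054 kg/kg → 0.0054 × 12000 / 9.8 = 6.61 mm
Layer 580–480 hPa: Δp = 100 hPa = 10000 Pa, q̄ = 0.0037 kg/kg → 0.0037 × 10000 / 9.8 = 3.78 mm
Layer 480–250 hPa: Δp = 230 hPa = 23000 Pa, q̄ = 0.0023 kg/kg → 0.0023 × 23000 / 9.8 = 5.40 mm
PW = 30.81 + 6.61 + 3.78 + 5.40 = 46.60 ≈ 46.6 mm.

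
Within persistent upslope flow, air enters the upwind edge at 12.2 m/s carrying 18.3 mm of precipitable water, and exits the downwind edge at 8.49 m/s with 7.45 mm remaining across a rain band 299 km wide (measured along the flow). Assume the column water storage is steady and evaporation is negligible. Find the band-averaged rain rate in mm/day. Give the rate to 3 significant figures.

Column moisture flux per unit crosswind length is F = V × PW.
Inflow: F_in = 12.2 × 18.3 = 223.26 mm·m/s
Outflow: F_out = 8.49 × 7.45 = 63.2505 mm·m/s
Steady-state rate R = (F_in − F_out)/L = (223.26 − 63.2505) / 299000 m = 5.351e-04 mm/s.
R = 5.351e-04 × 3600 × 24 = 46.2 mm/day.

R ≈ 46.2 mm/day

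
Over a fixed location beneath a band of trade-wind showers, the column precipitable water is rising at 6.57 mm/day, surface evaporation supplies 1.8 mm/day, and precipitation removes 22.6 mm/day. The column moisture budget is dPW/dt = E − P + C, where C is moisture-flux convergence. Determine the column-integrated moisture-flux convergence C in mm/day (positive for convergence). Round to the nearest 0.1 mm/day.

C ≈ 27.4 mm/day

dPW/dt = +6.57 mm/day.
C = dPW/dt − E + P = (+6.57) − 1.8 + 22.6 = 27.4 mm/day.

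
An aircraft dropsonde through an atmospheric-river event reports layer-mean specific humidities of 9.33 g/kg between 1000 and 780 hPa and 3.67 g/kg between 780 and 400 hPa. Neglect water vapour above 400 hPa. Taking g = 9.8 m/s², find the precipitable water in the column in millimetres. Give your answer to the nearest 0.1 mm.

PW ≈ 35.2 mm

Precipitable water is the column-integrated vapour mass per unit area: PW = (1/g) Σ q̄ Δp, with q in kg/kg and Δp in Pa (1 kg/m² of water = 1 mm).
Layer 1000–780 hPa: Δp = 220 hPa = 22000 Pa, q̄ = 0.00933 kg/kg → 0.00933 × 22000 / 9.8 = 20.94 mm
Layer 780–400 hPa: Δp = 380 hPa = 38000 Pa, q̄ = 0.00367 kg/kg → 0.00367 × 38000 / 9.8 = 14.23 mm
PW = 20.94 + 14.23 = 35.17 ≈ 35.2 mm.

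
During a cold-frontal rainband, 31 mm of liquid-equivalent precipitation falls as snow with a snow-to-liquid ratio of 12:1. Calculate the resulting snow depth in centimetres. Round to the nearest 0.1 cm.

snow depth ≈ 37.2 cm

Snow depth = liquid × ratio = 31 mm × 12 = 372 mm = 37.2 cm.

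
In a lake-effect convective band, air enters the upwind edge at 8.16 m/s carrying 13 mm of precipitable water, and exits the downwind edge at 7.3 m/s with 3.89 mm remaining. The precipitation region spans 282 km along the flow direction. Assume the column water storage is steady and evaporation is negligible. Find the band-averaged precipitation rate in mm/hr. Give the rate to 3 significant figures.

Column moisture flux per unit crosswind length is F = V × PW.
Inflow: F_in = 8.16 × 13 = 106.08 mm·m/s
Outflow: F_out = 7.3 × 3.89 = 28.397 mm·m/s
Steady-state rate R = (F_in − F_out)/L = (106.08 − 28.397) / 282000 m = 2.755e-04 mm/s.
R = 2.755e-04 × 3600 = 0.992 mm/hr.

R ≈ 0.992 mm/hr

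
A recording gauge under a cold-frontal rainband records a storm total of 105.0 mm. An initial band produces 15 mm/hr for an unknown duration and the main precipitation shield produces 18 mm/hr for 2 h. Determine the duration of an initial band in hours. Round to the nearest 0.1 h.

duration ≈ 4.6 h

Known phases: 18 × 2 = 36 mm.
Remaining depth = 105.0 − 36 = 69 mm.
Duration = 69 / 15 = 4.6 h.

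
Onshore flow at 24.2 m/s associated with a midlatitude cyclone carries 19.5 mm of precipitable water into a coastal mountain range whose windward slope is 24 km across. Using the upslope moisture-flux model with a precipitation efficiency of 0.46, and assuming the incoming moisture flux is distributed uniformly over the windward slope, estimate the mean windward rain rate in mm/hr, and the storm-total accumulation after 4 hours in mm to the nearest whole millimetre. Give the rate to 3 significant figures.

R ≈ 32.6 mm/hr; total ≈ 130 mm

Incoming column moisture flux per unit ridge length: F = V × PW = 24.2 × 19.5 = 471.9 mm·m/s.
Spread over the 24 km slope with efficiency ε = 0.46: R = ε·F/W = 0.46 × 471.9 / 24000 m = 9.045e-03 mm/s.
R = 9.045e-03 × 3600 = 32.6 mm/hr.
Over 4 h: total = 32.6 × 4 = 130.4 ≈ 130 mm.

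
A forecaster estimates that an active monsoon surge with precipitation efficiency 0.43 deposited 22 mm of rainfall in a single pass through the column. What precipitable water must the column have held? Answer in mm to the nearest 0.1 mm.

PW = rainfall / ε = 22 / 0.43 = 51.2 mm.

PW ≈ 51.2 mm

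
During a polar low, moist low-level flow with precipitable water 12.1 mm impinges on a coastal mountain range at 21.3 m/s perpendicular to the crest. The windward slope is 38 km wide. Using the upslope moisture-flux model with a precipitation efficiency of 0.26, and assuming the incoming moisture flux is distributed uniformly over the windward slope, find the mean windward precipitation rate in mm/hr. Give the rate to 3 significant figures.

R ≈ 6.35 mm/hr

Incoming column moisture flux per unit ridge length: F = V × PW = 21.3 × 12.1 = 257.73 mm·m/s.
Spread over the 38 km slope with efficiency ε = 0.26: R = ε·F/W = 0.26 × 257.73 / 38000 m = 1.763e-03 mm/s.
R = 1.763e-03 × 3600 = 6.35 mm/hr.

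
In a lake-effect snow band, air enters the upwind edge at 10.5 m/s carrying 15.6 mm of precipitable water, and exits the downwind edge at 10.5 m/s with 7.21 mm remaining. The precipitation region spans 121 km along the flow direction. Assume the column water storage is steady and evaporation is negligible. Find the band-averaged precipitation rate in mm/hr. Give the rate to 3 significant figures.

R ≈ 2.62 mm/hr

Column moisture flux per unit crosswind length is F = V × PW.
Inflow: F_in = 10.5 × 15.6 = 163.8 mm·m/s
Outflow: F_out = 10.5 × 7.21 = 75.705 mm·m/s
Steady-state rate R = (F_in − F_out)/L = (163.8 − 75.705) / 121000 m = 7.281e-04 mm/s.
R = 7.281e-04 × 3600 = 2.62 mm/hr.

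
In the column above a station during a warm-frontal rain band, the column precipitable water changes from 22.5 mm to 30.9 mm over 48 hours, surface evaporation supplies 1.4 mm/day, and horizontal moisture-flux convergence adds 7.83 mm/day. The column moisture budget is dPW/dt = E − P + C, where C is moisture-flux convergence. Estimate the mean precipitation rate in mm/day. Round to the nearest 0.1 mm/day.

P ≈ 5.0 mm/day

dPW/dt = (30.9 − 22.5) mm / (48/24 day) = +4.200 mm/day.
P = E + C − dPW/dt = 1.4 + (7.83) − (+4.200) = 5.0 mm/day.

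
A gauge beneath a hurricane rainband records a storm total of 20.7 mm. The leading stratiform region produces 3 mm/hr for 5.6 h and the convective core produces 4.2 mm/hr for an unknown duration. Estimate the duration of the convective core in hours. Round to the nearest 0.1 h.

Known phases: 3 × 5.6 = 16.8 mm.
Remaining depth = 20.7 − 16.8 = 3.9 mm.
Duration = 3.9 / 4.2 = 0.9 h.

duration ≈ 0.9 h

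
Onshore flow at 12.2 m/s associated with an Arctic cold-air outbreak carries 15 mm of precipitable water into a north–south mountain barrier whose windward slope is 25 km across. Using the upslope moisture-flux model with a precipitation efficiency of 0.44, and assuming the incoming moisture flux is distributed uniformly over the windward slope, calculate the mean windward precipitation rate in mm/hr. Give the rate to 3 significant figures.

R ≈ 11.6 mm/hr

Incoming column moisture flux per unit ridge length: F = V × PW = 12.2 × 15 = 183 mm·m/s.
Spread over the 25 km slope with efficiency ε = 0.44: R = ε·F/W = 0.44 × 183 / 25000 m = 3.221e-03 mm/s.
R = 3.221e-03 × 3600 = 11.6 mm/hr.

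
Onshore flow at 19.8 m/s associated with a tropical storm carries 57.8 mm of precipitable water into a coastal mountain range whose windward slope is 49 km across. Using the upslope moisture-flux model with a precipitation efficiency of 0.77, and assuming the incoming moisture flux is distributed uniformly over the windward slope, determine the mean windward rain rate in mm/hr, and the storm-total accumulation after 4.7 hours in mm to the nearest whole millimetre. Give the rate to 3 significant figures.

Incoming column moisture flux per unit ridge length: F = V × PW = 19.8 × 57.8 = 1144.44 mm·m/s.
Spread over the 49 km slope with efficiency ε = 0.77: R = ε·F/W = 0.77 × 1144.44 / 49000 m = 1.798e-02 mm/s.
R = 1.798e-02 × 3600 = 64.7 mm/hr.
Over 4.7 h: total = 64.7 × 4.7 = 304.09 ≈ 304 mm.

R ≈ 64.7 mm/hr; total ≈ 304 mm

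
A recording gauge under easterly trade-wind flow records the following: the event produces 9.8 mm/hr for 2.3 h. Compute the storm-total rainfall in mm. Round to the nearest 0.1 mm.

Total = Σ Rᵢ Δtᵢ = 9.8 × 2.3
      = 22.54 = 22.5 mm.

total ≈ 22.5 mm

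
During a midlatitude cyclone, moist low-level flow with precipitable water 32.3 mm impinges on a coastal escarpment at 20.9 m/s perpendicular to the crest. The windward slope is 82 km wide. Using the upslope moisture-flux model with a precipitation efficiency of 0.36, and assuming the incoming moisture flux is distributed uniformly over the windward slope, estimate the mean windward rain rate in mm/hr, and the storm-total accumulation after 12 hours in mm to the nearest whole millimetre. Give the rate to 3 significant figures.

Incoming column moisture flux per unit ridge length: F = V × PW = 20.9 × 32.3 = 675.07 mm·m/s.
Spread over the 82 km slope with efficiency ε = 0.36: R = ε·F/W = 0.36 × 675.07 / 82000 m = 2.964e-03 mm/s.
R = 2.964e-03 × 3600 = 10.7 mm/hr.
Over 12 h: total = 10.7 × 12 = 128.4 ≈ 128 mm.

R ≈ 10.7 mm/hr; total ≈ 128 mm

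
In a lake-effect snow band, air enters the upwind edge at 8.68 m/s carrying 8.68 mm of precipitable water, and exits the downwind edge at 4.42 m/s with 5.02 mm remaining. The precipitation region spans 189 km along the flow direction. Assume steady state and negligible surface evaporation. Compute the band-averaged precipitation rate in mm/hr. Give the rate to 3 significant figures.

R ≈ 1.01 mm/hr

Column moisture flux per unit crosswind length is F = V × PW.
Inflow: F_in = 8.68 × 8.68 = 75.3424 mm·m/s
Outflow: F_out = 4.42 × 5.02 = 22.1884 mm·m/s
Steady-state rate R = (F_in − F_out)/L = (75.3424 − 22.1884) / 189000 m = 2.812e-04 mm/s.
R = 2.812e-04 × 3600 = 1.01 mm/hr.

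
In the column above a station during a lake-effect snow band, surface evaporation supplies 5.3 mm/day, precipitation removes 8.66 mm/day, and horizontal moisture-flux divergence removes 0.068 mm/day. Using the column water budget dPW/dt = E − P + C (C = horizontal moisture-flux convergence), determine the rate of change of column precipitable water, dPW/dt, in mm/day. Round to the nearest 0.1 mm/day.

dPW/dt ≈ -3.4 mm/day

dPW/dt = E − P + C = 5.3 − 8.66 + (-0.068) = -3.4 mm/day.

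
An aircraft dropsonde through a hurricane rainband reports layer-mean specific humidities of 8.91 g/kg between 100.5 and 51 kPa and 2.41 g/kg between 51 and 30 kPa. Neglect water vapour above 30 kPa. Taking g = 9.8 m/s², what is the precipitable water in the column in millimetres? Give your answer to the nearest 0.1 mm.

Precipitable water is the column-integrated vapour mass per unit area: PW = (1/g) Σ q̄ Δp, with q in kg/kg and Δp in Pa (1 kg/m² of water = 1 mm).
Layer 100.5–51 kPa: Δp = 495 hPa = 49500 Pa, q̄ = 0.00891 kg/kg → 0.00891 × 49500 / 9.8 = 45.00 mm
Layer 51–30 kPa: Δp = 210 hPa = 21000 Pa, q̄ = 0.00241 kg/kg → 0.00241 × 21000 / 9.8 = 5.16 mm
PW = 45.00 + 5.16 = 50.16 ≈ 50.2 mm.

PW ≈ 50.2 mm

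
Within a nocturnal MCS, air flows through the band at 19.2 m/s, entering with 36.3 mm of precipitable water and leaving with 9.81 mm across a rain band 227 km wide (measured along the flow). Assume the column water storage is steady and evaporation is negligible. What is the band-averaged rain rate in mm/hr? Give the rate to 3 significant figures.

Column moisture flux per unit crosswind length is F = V × PW.
Inflow: F_in = 19.2 × 36.3 = 696.96 mm·m/s
Outflow: F_out = 19.2 × 9.81 = 188.352 mm·m/s
Steady-state rate R = (F_in − F_out)/L = (696.96 − 188.352) / 227000 m = 2.241e-03 mm/s.
R = 2.241e-03 × 3600 = 8.07 mm/hr.

R ≈ 8.07 mm/hr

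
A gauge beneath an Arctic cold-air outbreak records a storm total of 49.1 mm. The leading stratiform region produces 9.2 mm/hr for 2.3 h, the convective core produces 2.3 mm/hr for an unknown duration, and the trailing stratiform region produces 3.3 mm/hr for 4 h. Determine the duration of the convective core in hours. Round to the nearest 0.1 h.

duration ≈ 6.4 h

Known phases: 9.2 × 2.3 + 3.3 × 4 = 21.16 + 13.2 = 34.36 mm.
Remaining depth = 49.1 − 34.36 = 14.74 mm.
Duration = 14.74 / 2.3 = 6.4 h.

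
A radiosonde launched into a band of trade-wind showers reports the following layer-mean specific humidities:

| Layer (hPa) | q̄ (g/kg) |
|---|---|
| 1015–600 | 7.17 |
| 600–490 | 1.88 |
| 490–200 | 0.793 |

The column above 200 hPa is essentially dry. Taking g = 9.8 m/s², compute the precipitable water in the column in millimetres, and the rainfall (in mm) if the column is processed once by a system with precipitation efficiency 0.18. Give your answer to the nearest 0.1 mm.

PW ≈ 34.8 mm; rainfall ≈ 6.3 mm

Precipitable water is the column-integrated vapour mass per unit area: PW = (1/g) Σ q̄ Δp, with q in kg/kg and Δp in Pa (1 kg/m² of water = 1 mm).
Layer 1015–600 hPa: Δp = 415 hPa = 41500 Pa, q̄ = 0.00717 kg/kg → 0.00717 × 41500 / 9.8 = 30.36 mm
Layer 600–490 hPa: Δp = 110 hPa = 11000 Pa, q̄ = 0.00188 kg/kg → 0.00188 × 11000 / 9.8 = 2.11 mm
Layer 490–200 hPa: Δp = 290 hPa = 29000 Pa, q̄ = 0.000793 kg/kg → 0.000793 × 29000 / 9.8 = 2.35 mm
PW = 30.36 + 2.11 + 2.35 = 34.82 ≈ 34.8 mm.
Rainfall = ε × PW = 0.18 × 34.8 = 6.3 mm.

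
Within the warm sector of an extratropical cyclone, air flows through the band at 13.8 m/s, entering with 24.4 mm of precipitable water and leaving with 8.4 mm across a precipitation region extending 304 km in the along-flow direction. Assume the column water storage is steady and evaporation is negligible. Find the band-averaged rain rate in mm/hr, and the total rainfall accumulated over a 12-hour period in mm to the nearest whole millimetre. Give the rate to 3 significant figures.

Column moisture flux per unit crosswind length is F = V × PW.
Inflow: F_in = 13.8 × 24.4 = 336.72 mm·m/s
Outflow: F_out = 13.8 × 8.4 = 115.92 mm·m/s
Steady-state rate R = (F_in − F_out)/L = (336.72 − 115.92) / 304000 m = 7.263e-04 mm/s.
R = 7.263e-04 × 3600 = 2.61 mm/hr.
Over 12 h: total = 2.61 × 12 = 31.32 ≈ 31 mm.

R ≈ 2.61 mm/hr; total ≈ 31 mm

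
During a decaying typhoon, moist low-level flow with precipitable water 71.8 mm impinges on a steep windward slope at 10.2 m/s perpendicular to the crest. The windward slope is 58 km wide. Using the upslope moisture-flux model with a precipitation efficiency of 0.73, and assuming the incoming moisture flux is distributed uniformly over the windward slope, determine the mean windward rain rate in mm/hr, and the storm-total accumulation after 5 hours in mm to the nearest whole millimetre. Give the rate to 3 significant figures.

Incoming column moisture flux per unit ridge length: F = V × PW = 10.2 × 71.8 = 732.36 mm·m/s.
Spread over the 58 km slope with efficiency ε = 0.73: R = ε·F/W = 0.73 × 732.36 / 58000 m = 9.218e-03 mm/s.
R = 9.218e-03 × 3600 = 33.2 mm/hr.
Over 5 h: total = 33.2 × 5 = 166 mm.

R ≈ 33.2 mm/hr; total ≈ 166 mm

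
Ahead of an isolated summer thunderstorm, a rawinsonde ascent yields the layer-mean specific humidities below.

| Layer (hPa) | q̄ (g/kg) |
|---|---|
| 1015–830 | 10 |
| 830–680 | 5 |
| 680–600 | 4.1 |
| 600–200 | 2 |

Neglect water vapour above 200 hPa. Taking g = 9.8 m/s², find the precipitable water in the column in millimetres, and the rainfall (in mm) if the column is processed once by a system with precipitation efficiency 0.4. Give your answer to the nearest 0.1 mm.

Precipitable water is the column-integrated vapour mass per unit area: PW = (1/g) Σ q̄ Δp, with q in kg/kg and Δp in Pa (1 kg/m² of water = 1 mm).
Layer 1015–830 hPa: Δp = 185 hPa = 18500 Pa, q̄ = 0.01 kg/kg → 0.01 × 18500 / 9.8 = 18.88 mm
Layer 830–680 hPa: Δp = 150 hPa = 15000 Pa, q̄ = 0.005 kg/kg → 0.005 × 15000 / 9.8 = 7.65 mm
Layer 680–600 hPa: Δp = 80 hPa = 8000 Pa, q̄ = 0.0041 kg/kg → 0.0041 × 8000 / 9.8 = 3.35 mm
Layer 600–200 hPa: Δp = 400 hPa = 40000 Pa, q̄ = 0.002 kg/kg → 0.002 × 40000 / 9.8 = 8.16 mm
PW = 18.88 + 7.65 + 3.35 + 8.16 = 38.04 ≈ 38.0 mm.
Rainfall = ε × PW = 0.4 × 38.0 = 15.2 mm.

PW ≈ 38.0 mm; rainfall ≈ 15.2 mm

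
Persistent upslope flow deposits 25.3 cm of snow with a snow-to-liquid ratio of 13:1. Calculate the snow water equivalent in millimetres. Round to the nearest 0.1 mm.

SWE ≈ 19.5 mm

SWE = snow depth / ratio = 25.3 cm / 13 = 1.946 cm = 19.5 mm.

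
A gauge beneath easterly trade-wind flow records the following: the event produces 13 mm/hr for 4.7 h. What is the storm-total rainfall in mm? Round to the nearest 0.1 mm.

Total = Σ Rᵢ Δtᵢ = 13 × 4.7
      = 61.1 = 61.1 mm.

total ≈ 61.1 mm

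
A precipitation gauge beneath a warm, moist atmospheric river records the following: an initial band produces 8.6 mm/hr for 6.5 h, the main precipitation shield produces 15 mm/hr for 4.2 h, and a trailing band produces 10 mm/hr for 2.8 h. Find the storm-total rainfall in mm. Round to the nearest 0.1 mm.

Total = Σ Rᵢ Δtᵢ = 8.6 × 6.5 + 15 × 4.2 + 10 × 2.8
      = 55.9 + 63 + 28 = 146.9 mm.

total ≈ 146.9 mm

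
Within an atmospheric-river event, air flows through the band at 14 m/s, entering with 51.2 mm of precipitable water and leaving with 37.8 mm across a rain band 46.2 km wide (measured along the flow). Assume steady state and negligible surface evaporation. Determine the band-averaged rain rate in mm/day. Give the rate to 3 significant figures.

Column moisture flux per unit crosswind length is F = V × PW.
Inflow: F_in = 14 × 51.2 = 716.8 mm·m/s
Outflow: F_out = 14 × 37.8 = 529.2 mm·m/s
Steady-state rate R = (F_in − F_out)/L = (716.8 − 529.2) / 46200 m = 4.061e-03 mm/s.
R = 4.061e-03 × 3600 × 24 = 351 mm/day.

R ≈ 351 mm/day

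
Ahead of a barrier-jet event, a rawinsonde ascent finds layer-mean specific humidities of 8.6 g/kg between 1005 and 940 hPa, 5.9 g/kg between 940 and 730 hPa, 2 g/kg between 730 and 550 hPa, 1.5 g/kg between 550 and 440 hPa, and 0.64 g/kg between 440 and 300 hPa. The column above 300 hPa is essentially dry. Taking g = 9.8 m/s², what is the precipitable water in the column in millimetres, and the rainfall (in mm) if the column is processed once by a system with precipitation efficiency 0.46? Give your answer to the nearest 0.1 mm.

Precipitable water is the column-integrated vapour mass per unit area: PW = (1/g) Σ q̄ Δp, with q in kg/kg and Δp in Pa (1 kg/m² of water = 1 mm).
Layer 1005–940 hPa: Δp = 65 hPa = 6500 Pa, q̄ = 0.0086 kg/kg → 0.0086 × 6500 / 9.8 = 5.70 mm
Layer 940–730 hPa: Δp = 210 hPa = 21000 Pa, q̄ = 0.0059 kg/kg → 0.0059 × 21000 / 9.8 = 12.64 mm
Layer 730–550 hPa: Δp = 180 hPa = 18000 Pa, q̄ = 0.002 kg/kg → 0.002 × 18000 / 9.8 = 3.67 mm
Layer 550–440 hPa: Δp = 110 hPa = 11000 Pa, q̄ = 0.0015 kg/kg → 0.0015 × 11000 / 9.8 = 1.68 mm
Layer 440–300 hPa: Δp = 140 hPa = 14000 Pa, q̄ = 0.00064 kg/kg → 0.00064 × 14000 / 9.8 = 0.91 mm
PW = 5.70 + 12.64 + 3.67 + 1.68 + 0.91 = 24.60 ≈ 24.6 mm.
Rainfall = ε × PW = 0.46 × 24.6 = 11.3 mm.

PW ≈ 24.6 mm; rainfall ≈ 11.3 mm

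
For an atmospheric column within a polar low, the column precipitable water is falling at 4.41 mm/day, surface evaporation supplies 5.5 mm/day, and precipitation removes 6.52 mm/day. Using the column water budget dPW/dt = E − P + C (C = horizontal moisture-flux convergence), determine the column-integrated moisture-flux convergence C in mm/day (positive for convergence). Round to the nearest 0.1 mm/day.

dPW/dt = -4.41 mm/day.
C = dPW/dt − E + P = (-4.41) − 5.5 + 6.52 = -3.4 mm/day.

C ≈ -3.4 mm/day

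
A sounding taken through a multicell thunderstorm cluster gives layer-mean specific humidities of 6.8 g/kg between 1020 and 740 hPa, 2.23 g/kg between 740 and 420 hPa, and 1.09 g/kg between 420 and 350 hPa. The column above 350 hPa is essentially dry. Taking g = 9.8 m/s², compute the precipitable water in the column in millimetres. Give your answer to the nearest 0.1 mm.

PW ≈ 27.5 mm

Precipitable water is the column-integrated vapour mass per unit area: PW = (1/g) Σ q̄ Δp, with q in kg/kg and Δp in Pa (1 kg/m² of water = 1 mm).
Layer 1020–740 hPa: Δp = 280 hPa = 28000 Pa, q̄ = 0.0068 kg/kg → 0.0068 × 28000 / 9.8 = 19.43 mm
Layer 740–420 hPa: Δp = 320 hPa = 32000 Pa, q̄ = 0.00223 kg/kg → 0.00223 × 32000 / 9.8 = 7.28 mm
Layer 420–350 hPa: Δp = 70 hPa = 7000 Pa, q̄ = 0.00109 kg/kg → 0.00109 × 7000 / 9.8 = 0.78 mm
PW = 19.43 + 7.28 + 0.78 = 27.49 ≈ 27.5 mm.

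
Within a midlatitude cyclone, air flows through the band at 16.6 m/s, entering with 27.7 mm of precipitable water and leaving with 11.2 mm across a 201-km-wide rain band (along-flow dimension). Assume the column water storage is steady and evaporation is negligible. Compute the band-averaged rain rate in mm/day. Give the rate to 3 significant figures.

R ≈ 118 mm/day

Column moisture flux per unit crosswind length is F = V × PW.
Inflow: F_in = 16.6 × 27.7 = 459.82 mm·m/s
Outflow: F_out = 16.6 × 11.2 = 185.92 mm·m/s
Steady-state rate R = (F_in − F_out)/L = (459.82 − 185.92) / 201000 m = 1.363e-03 mm/s.
R = 1.363e-03 × 3600 × 24 = 118 mm/day.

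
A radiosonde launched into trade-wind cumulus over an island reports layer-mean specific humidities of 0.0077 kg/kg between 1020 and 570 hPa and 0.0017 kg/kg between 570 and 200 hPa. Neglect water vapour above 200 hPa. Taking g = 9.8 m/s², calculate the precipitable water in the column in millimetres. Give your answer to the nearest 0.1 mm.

PW ≈ 41.8 mm

Precipitable water is the column-integrated vapour mass per unit area: PW = (1/g) Σ q̄ Δp, with q in kg/kg and Δp in Pa (1 kg/m² of water = 1 mm).
Layer 1020–570 hPa: Δp = 450 hPa = 45000 Pa, q̄ = 0.0077 kg/kg → 0.0077 × 45000 / 9.8 = 35.36 mm
Layer 570–200 hPa: Δp = 370 hPa = 37000 Pa, q̄ = 0.0017 kg/kg → 0.0017 × 37000 / 9.8 = 6.42 mm
PW = 35.36 + 6.42 = 41.78 ≈ 41.8 mm.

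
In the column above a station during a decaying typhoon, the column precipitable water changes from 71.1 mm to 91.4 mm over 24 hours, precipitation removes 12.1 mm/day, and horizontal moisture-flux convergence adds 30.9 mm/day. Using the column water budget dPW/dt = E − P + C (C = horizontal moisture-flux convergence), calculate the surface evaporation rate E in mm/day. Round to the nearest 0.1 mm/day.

E ≈ 1.5 mm/day

dPW/dt = (91.4 − 71.1) mm / (24/24 day) = +20.300 mm/day.
E = dPW/dt + P − C = (+20.300) + 12.1 − (30.9) = 1.5 mm/day.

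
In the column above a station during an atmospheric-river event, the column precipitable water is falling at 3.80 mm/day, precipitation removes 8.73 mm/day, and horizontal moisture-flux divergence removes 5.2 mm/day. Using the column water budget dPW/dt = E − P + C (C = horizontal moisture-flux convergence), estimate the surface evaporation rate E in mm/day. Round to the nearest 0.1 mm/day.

dPW/dt = -3.80 mm/day.
E = dPW/dt + P − C = (-3.80) + 8.73 − (-5.2) = 10.1 mm/day.

E ≈ 10.1 mm/day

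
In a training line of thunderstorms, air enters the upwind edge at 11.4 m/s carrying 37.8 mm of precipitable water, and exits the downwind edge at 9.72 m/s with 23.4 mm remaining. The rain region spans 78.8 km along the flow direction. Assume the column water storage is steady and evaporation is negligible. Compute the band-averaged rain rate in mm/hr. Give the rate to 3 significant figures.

Column moisture flux per unit crosswind length is F = V × PW.
Inflow: F_in = 11.4 × 37.8 = 430.92 mm·m/s
Outflow: F_out = 9.72 × 23.4 = 227.448 mm·m/s
Steady-state rate R = (F_in − F_out)/L = (430.92 − 227.448) / 78800 m = 2.582e-03 mm/s.
R = 2.582e-03 × 3600 = 9.30 mm/hr.

R ≈ 9.30 mm/hr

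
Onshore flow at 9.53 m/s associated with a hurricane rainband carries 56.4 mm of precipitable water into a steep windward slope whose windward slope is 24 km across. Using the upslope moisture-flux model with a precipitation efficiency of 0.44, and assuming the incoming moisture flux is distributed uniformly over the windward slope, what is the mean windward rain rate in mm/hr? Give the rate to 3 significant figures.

R ≈ 35.5 mm/hr

Incoming column moisture flux per unit ridge length: F = V × PW = 9.53 × 56.4 = 537.492 mm·m/s.
Spread over the 24 km slope with efficiency ε = 0.44: R = ε·F/W = 0.44 × 537.492 / 24000 m = 9.854e-03 mm/s.
R = 9.854e-03 × 3600 = 35.5 mm/hr.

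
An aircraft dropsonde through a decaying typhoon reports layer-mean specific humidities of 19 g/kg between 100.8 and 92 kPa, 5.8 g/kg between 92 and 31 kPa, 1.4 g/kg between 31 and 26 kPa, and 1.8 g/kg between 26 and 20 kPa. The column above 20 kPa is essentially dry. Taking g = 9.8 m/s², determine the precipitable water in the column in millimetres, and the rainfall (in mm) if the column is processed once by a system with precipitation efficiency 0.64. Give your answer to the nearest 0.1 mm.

PW ≈ 55.0 mm; rainfall ≈ 35.2 mm

Precipitable water is the column-integrated vapour mass per unit area: PW = (1/g) Σ q̄ Δp, with q in kg/kg and Δp in Pa (1 kg/m² of water = 1 mm).
Layer 100.8–92 kPa: Δp = 88 hPa = 8800 Pa, q̄ = 0.019 kg/kg → 0.019 × 8800 / 9.8 = 17.06 mm
Layer 92–31 kPa: Δp = 610 hPa = 61000 Pa, q̄ = 0.0058 kg/kg → 0.0058 × 61000 / 9.8 = 36.10 mm
Layer 31–26 kPa: Δp = 50 hPa = 5000 Pa, q̄ = 0.0014 kg/kg → 0.0014 × 5000 / 9.8 = 0.71 mm
Layer 26–20 kPa: Δp = 60 hPa = 6000 Pa, q̄ = 0.0018 kg/kg → 0.0018 × 6000 / 9.8 = 1.10 mm
PW = 17.06 + 36.10 + 0.71 + 1.10 = 54.97 ≈ 55.0 mm.
Rainfall = ε × PW = 0.64 × 55.0 = 35.2 mm.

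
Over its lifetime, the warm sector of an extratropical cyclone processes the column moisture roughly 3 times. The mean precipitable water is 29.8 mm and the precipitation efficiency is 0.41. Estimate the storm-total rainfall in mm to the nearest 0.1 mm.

Each cycle deposits ε × PW = 0.41 × 29.8 = 12.218 mm.
Over 3 cycles: 3 × 12.218 = 36.7 mm.

rainfall ≈ 36.7 mm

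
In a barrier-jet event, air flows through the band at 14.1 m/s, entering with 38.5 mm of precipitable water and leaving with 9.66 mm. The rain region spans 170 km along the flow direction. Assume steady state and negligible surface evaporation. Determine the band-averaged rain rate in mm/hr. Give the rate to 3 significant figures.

Column moisture flux per unit crosswind length is F = V × PW.
Inflow: F_in = 14.1 × 38.5 = 542.85 mm·m/s
Outflow: F_out = 14.1 × 9.66 = 136.206 mm·m/s
Steady-state rate R = (F_in − F_out)/L = (542.85 − 136.206) / 170000 m = 2.392e-03 mm/s.
R = 2.392e-03 × 3600 = 8.61 mm/hr.

R ≈ 8.61 mm/hr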